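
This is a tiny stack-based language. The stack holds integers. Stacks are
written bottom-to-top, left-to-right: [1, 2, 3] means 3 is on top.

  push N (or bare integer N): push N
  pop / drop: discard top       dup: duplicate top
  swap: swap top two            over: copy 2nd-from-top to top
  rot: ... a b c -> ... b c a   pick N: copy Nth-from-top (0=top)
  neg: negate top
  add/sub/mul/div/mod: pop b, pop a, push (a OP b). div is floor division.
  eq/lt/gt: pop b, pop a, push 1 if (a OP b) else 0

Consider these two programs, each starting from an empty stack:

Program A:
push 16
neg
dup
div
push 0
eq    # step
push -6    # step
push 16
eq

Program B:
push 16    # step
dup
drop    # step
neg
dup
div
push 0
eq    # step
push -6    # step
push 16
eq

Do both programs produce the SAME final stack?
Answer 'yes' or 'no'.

Answer: yes

Derivation:
Program A trace:
  After 'push 16': [16]
  After 'neg': [-16]
  After 'dup': [-16, -16]
  After 'div': [1]
  After 'push 0': [1, 0]
  After 'eq': [0]
  After 'push -6': [0, -6]
  After 'push 16': [0, -6, 16]
  After 'eq': [0, 0]
Program A final stack: [0, 0]

Program B trace:
  After 'push 16': [16]
  After 'dup': [16, 16]
  After 'drop': [16]
  After 'neg': [-16]
  After 'dup': [-16, -16]
  After 'div': [1]
  After 'push 0': [1, 0]
  After 'eq': [0]
  After 'push -6': [0, -6]
  After 'push 16': [0, -6, 16]
  After 'eq': [0, 0]
Program B final stack: [0, 0]
Same: yes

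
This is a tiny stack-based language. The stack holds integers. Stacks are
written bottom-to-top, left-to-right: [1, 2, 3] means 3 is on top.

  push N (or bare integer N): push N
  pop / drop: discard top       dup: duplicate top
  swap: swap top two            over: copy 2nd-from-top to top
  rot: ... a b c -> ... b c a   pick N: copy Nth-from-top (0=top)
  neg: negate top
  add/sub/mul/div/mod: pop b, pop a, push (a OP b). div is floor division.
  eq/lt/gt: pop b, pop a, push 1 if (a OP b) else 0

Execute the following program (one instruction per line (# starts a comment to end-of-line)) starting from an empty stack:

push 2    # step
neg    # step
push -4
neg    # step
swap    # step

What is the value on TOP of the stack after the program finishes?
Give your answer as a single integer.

Answer: -2

Derivation:
After 'push 2': [2]
After 'neg': [-2]
After 'push -4': [-2, -4]
After 'neg': [-2, 4]
After 'swap': [4, -2]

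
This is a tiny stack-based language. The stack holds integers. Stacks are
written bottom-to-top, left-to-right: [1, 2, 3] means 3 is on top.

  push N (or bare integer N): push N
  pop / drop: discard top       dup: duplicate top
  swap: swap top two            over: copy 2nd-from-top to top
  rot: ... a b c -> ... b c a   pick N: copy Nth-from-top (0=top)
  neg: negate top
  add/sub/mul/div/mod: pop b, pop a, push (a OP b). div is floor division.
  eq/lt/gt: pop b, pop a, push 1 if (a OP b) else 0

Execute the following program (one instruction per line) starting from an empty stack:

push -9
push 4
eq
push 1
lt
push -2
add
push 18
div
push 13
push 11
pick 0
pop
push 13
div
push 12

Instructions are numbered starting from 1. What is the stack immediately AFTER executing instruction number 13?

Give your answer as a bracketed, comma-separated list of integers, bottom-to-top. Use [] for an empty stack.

Answer: [-1, 13, 11]

Derivation:
Step 1 ('push -9'): [-9]
Step 2 ('push 4'): [-9, 4]
Step 3 ('eq'): [0]
Step 4 ('push 1'): [0, 1]
Step 5 ('lt'): [1]
Step 6 ('push -2'): [1, -2]
Step 7 ('add'): [-1]
Step 8 ('push 18'): [-1, 18]
Step 9 ('div'): [-1]
Step 10 ('push 13'): [-1, 13]
Step 11 ('push 11'): [-1, 13, 11]
Step 12 ('pick 0'): [-1, 13, 11, 11]
Step 13 ('pop'): [-1, 13, 11]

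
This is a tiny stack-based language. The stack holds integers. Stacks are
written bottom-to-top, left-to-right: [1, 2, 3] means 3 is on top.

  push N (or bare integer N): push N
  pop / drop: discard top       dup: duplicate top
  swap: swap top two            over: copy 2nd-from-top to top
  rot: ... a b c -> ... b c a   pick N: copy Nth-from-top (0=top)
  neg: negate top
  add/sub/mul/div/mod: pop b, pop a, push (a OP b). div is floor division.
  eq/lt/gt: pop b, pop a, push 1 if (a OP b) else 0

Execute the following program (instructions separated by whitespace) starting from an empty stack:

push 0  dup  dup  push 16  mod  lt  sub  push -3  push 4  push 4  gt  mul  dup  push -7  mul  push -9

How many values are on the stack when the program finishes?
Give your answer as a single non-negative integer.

Answer: 4

Derivation:
After 'push 0': stack = [0] (depth 1)
After 'dup': stack = [0, 0] (depth 2)
After 'dup': stack = [0, 0, 0] (depth 3)
After 'push 16': stack = [0, 0, 0, 16] (depth 4)
After 'mod': stack = [0, 0, 0] (depth 3)
After 'lt': stack = [0, 0] (depth 2)
After 'sub': stack = [0] (depth 1)
After 'push -3': stack = [0, -3] (depth 2)
After 'push 4': stack = [0, -3, 4] (depth 3)
After 'push 4': stack = [0, -3, 4, 4] (depth 4)
After 'gt': stack = [0, -3, 0] (depth 3)
After 'mul': stack = [0, 0] (depth 2)
After 'dup': stack = [0, 0, 0] (depth 3)
After 'push -7': stack = [0, 0, 0, -7] (depth 4)
After 'mul': stack = [0, 0, 0] (depth 3)
After 'push -9': stack = [0, 0, 0, -9] (depth 4)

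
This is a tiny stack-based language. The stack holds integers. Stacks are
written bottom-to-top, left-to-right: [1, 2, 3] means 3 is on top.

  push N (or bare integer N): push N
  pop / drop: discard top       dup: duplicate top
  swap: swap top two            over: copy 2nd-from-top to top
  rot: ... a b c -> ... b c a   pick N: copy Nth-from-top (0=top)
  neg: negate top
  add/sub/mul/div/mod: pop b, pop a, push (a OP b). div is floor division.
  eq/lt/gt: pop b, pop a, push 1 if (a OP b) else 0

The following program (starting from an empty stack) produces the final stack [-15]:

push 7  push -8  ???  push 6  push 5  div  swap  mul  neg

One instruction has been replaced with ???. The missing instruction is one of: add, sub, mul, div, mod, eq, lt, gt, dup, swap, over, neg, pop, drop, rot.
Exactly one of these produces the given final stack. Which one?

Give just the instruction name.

Answer: sub

Derivation:
Stack before ???: [7, -8]
Stack after ???:  [15]
The instruction that transforms [7, -8] -> [15] is: sub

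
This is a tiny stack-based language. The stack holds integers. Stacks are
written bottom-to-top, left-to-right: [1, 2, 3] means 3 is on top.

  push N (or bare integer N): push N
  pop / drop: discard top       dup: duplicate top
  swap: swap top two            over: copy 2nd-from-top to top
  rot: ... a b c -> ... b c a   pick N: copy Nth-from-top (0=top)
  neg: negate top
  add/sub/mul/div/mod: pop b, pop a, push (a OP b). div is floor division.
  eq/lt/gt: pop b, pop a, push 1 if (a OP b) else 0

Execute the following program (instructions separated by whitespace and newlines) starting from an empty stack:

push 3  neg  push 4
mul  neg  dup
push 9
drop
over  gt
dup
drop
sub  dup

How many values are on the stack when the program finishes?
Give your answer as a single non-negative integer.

Answer: 2

Derivation:
After 'push 3': stack = [3] (depth 1)
After 'neg': stack = [-3] (depth 1)
After 'push 4': stack = [-3, 4] (depth 2)
After 'mul': stack = [-12] (depth 1)
After 'neg': stack = [12] (depth 1)
After 'dup': stack = [12, 12] (depth 2)
After 'push 9': stack = [12, 12, 9] (depth 3)
After 'drop': stack = [12, 12] (depth 2)
After 'over': stack = [12, 12, 12] (depth 3)
After 'gt': stack = [12, 0] (depth 2)
After 'dup': stack = [12, 0, 0] (depth 3)
After 'drop': stack = [12, 0] (depth 2)
After 'sub': stack = [12] (depth 1)
After 'dup': stack = [12, 12] (depth 2)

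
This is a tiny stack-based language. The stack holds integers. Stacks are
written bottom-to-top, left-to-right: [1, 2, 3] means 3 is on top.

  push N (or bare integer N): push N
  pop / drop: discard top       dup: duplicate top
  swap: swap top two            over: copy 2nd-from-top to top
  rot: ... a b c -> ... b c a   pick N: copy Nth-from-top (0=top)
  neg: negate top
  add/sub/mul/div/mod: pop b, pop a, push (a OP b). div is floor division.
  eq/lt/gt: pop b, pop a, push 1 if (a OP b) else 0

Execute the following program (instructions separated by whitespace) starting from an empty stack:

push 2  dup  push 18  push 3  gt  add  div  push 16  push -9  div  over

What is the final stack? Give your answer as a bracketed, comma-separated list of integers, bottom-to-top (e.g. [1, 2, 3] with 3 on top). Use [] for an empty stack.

After 'push 2': [2]
After 'dup': [2, 2]
After 'push 18': [2, 2, 18]
After 'push 3': [2, 2, 18, 3]
After 'gt': [2, 2, 1]
After 'add': [2, 3]
After 'div': [0]
After 'push 16': [0, 16]
After 'push -9': [0, 16, -9]
After 'div': [0, -2]
After 'over': [0, -2, 0]

Answer: [0, -2, 0]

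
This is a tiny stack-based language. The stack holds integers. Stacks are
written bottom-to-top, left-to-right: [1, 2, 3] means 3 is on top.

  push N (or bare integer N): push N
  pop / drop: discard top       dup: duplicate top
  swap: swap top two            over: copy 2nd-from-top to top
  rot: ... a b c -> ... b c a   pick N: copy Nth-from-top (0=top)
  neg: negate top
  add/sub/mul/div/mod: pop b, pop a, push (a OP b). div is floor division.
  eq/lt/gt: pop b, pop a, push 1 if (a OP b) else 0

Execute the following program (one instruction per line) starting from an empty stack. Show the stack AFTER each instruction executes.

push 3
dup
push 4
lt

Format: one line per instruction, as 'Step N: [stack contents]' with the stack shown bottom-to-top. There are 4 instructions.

Step 1: [3]
Step 2: [3, 3]
Step 3: [3, 3, 4]
Step 4: [3, 1]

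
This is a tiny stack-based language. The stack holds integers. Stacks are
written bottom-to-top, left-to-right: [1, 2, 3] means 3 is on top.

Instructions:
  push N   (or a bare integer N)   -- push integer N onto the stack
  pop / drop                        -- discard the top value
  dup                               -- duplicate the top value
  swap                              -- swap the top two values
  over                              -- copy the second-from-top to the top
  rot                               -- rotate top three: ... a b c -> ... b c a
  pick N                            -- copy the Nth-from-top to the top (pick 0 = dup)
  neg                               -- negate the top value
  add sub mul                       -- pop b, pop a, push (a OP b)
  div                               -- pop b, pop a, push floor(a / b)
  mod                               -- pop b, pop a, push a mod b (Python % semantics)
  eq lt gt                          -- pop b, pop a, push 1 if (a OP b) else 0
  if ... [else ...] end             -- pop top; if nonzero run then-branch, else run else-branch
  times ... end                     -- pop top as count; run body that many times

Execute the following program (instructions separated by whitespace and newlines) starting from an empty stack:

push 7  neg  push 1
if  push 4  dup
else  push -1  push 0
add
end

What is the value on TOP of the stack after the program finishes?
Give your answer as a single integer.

After 'push 7': [7]
After 'neg': [-7]
After 'push 1': [-7, 1]
After 'if': [-7]
After 'push 4': [-7, 4]
After 'dup': [-7, 4, 4]

Answer: 4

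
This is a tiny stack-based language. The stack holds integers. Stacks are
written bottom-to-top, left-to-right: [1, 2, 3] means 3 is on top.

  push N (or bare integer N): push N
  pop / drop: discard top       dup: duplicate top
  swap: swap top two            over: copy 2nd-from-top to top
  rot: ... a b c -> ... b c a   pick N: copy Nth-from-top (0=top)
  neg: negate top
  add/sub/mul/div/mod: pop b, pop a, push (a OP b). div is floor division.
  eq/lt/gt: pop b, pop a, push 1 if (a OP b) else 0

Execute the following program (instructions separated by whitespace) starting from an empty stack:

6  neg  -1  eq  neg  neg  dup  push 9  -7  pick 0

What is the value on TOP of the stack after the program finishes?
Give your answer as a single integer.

After 'push 6': [6]
After 'neg': [-6]
After 'push -1': [-6, -1]
After 'eq': [0]
After 'neg': [0]
After 'neg': [0]
After 'dup': [0, 0]
After 'push 9': [0, 0, 9]
After 'push -7': [0, 0, 9, -7]
After 'pick 0': [0, 0, 9, -7, -7]

Answer: -7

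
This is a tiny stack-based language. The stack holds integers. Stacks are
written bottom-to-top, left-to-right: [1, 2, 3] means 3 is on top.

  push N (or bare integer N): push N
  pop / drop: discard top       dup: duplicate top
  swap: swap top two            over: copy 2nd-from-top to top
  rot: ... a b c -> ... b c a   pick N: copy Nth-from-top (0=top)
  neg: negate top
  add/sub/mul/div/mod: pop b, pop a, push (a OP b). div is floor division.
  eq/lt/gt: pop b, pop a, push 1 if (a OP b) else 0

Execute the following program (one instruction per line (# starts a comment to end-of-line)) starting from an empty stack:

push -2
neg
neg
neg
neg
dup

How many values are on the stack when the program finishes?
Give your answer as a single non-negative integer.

Answer: 2

Derivation:
After 'push -2': stack = [-2] (depth 1)
After 'neg': stack = [2] (depth 1)
After 'neg': stack = [-2] (depth 1)
After 'neg': stack = [2] (depth 1)
After 'neg': stack = [-2] (depth 1)
After 'dup': stack = [-2, -2] (depth 2)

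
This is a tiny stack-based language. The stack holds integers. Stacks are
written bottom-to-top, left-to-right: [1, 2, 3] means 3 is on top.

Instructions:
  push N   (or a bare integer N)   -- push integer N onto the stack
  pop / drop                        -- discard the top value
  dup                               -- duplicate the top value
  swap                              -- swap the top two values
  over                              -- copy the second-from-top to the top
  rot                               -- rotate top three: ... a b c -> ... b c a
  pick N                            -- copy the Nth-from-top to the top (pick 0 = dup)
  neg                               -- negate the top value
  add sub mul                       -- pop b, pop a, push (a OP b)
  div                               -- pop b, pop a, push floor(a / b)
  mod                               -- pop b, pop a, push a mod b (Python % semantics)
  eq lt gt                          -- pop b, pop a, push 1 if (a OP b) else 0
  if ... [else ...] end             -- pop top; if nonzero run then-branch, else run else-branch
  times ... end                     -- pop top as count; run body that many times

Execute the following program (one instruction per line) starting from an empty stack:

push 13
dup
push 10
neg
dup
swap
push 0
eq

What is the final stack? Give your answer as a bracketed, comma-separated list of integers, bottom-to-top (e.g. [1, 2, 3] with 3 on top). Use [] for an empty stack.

After 'push 13': [13]
After 'dup': [13, 13]
After 'push 10': [13, 13, 10]
After 'neg': [13, 13, -10]
After 'dup': [13, 13, -10, -10]
After 'swap': [13, 13, -10, -10]
After 'push 0': [13, 13, -10, -10, 0]
After 'eq': [13, 13, -10, 0]

Answer: [13, 13, -10, 0]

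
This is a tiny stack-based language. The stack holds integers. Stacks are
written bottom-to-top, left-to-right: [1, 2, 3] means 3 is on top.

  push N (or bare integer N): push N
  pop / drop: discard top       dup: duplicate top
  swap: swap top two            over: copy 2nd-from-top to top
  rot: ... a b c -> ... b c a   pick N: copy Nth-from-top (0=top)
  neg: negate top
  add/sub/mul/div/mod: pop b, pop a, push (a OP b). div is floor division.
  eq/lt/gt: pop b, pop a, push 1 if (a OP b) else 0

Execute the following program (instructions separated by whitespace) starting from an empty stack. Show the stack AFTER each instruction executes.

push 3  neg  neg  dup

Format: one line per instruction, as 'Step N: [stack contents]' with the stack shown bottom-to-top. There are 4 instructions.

Step 1: [3]
Step 2: [-3]
Step 3: [3]
Step 4: [3, 3]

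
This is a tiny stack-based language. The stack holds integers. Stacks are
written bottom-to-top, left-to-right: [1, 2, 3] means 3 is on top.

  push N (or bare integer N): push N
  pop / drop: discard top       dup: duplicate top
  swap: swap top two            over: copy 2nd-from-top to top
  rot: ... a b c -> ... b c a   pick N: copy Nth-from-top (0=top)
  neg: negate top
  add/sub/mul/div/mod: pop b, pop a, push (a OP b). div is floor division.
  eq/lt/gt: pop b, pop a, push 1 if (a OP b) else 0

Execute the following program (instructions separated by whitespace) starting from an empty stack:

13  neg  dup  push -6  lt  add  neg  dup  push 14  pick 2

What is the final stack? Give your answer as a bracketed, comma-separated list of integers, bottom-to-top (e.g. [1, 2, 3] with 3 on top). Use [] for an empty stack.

Answer: [12, 12, 14, 12]

Derivation:
After 'push 13': [13]
After 'neg': [-13]
After 'dup': [-13, -13]
After 'push -6': [-13, -13, -6]
After 'lt': [-13, 1]
After 'add': [-12]
After 'neg': [12]
After 'dup': [12, 12]
After 'push 14': [12, 12, 14]
After 'pick 2': [12, 12, 14, 12]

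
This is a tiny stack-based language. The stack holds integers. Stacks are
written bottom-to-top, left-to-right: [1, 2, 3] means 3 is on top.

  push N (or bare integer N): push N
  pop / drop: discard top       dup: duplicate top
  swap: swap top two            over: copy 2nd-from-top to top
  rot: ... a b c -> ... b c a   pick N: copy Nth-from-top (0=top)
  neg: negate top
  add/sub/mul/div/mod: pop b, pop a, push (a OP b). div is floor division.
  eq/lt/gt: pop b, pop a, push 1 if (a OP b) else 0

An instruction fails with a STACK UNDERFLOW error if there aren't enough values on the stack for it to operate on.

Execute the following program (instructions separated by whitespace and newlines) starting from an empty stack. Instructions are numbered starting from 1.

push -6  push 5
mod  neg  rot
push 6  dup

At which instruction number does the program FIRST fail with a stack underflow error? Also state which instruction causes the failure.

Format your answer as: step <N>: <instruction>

Answer: step 5: rot

Derivation:
Step 1 ('push -6'): stack = [-6], depth = 1
Step 2 ('push 5'): stack = [-6, 5], depth = 2
Step 3 ('mod'): stack = [4], depth = 1
Step 4 ('neg'): stack = [-4], depth = 1
Step 5 ('rot'): needs 3 value(s) but depth is 1 — STACK UNDERFLOW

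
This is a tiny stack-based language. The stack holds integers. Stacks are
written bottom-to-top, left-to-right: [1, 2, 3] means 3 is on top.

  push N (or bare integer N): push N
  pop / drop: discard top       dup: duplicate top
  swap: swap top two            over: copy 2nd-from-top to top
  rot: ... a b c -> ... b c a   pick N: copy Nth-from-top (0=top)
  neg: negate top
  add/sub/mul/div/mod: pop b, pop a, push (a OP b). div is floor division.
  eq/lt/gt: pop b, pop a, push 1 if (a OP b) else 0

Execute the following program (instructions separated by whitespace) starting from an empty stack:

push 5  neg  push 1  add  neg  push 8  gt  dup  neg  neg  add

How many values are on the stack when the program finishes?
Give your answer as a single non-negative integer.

After 'push 5': stack = [5] (depth 1)
After 'neg': stack = [-5] (depth 1)
After 'push 1': stack = [-5, 1] (depth 2)
After 'add': stack = [-4] (depth 1)
After 'neg': stack = [4] (depth 1)
After 'push 8': stack = [4, 8] (depth 2)
After 'gt': stack = [0] (depth 1)
After 'dup': stack = [0, 0] (depth 2)
After 'neg': stack = [0, 0] (depth 2)
After 'neg': stack = [0, 0] (depth 2)
After 'add': stack = [0] (depth 1)

Answer: 1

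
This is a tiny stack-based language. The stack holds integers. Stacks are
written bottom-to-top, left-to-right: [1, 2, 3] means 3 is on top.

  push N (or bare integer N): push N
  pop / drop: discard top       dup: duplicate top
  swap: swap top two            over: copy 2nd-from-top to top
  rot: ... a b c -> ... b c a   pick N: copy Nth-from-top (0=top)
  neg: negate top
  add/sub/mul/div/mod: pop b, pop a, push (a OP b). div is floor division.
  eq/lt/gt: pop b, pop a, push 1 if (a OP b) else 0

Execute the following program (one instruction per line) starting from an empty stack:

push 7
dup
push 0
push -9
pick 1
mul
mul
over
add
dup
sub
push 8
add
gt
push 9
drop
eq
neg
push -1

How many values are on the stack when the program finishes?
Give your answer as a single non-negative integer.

After 'push 7': stack = [7] (depth 1)
After 'dup': stack = [7, 7] (depth 2)
After 'push 0': stack = [7, 7, 0] (depth 3)
After 'push -9': stack = [7, 7, 0, -9] (depth 4)
After 'pick 1': stack = [7, 7, 0, -9, 0] (depth 5)
After 'mul': stack = [7, 7, 0, 0] (depth 4)
After 'mul': stack = [7, 7, 0] (depth 3)
After 'over': stack = [7, 7, 0, 7] (depth 4)
After 'add': stack = [7, 7, 7] (depth 3)
After 'dup': stack = [7, 7, 7, 7] (depth 4)
After 'sub': stack = [7, 7, 0] (depth 3)
After 'push 8': stack = [7, 7, 0, 8] (depth 4)
After 'add': stack = [7, 7, 8] (depth 3)
After 'gt': stack = [7, 0] (depth 2)
After 'push 9': stack = [7, 0, 9] (depth 3)
After 'drop': stack = [7, 0] (depth 2)
After 'eq': stack = [0] (depth 1)
After 'neg': stack = [0] (depth 1)
After 'push -1': stack = [0, -1] (depth 2)

Answer: 2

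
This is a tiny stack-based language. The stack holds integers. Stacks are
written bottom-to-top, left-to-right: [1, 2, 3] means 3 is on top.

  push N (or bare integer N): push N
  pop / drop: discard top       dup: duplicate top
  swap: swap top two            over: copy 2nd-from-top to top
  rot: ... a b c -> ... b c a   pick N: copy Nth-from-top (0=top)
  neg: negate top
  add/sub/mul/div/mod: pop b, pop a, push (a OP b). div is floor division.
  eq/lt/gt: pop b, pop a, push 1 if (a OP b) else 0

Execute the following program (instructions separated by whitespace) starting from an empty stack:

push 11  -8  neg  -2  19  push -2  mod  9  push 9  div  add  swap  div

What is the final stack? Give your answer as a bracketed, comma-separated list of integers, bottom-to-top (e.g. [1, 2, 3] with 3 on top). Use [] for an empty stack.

After 'push 11': [11]
After 'push -8': [11, -8]
After 'neg': [11, 8]
After 'push -2': [11, 8, -2]
After 'push 19': [11, 8, -2, 19]
After 'push -2': [11, 8, -2, 19, -2]
After 'mod': [11, 8, -2, -1]
After 'push 9': [11, 8, -2, -1, 9]
After 'push 9': [11, 8, -2, -1, 9, 9]
After 'div': [11, 8, -2, -1, 1]
After 'add': [11, 8, -2, 0]
After 'swap': [11, 8, 0, -2]
After 'div': [11, 8, 0]

Answer: [11, 8, 0]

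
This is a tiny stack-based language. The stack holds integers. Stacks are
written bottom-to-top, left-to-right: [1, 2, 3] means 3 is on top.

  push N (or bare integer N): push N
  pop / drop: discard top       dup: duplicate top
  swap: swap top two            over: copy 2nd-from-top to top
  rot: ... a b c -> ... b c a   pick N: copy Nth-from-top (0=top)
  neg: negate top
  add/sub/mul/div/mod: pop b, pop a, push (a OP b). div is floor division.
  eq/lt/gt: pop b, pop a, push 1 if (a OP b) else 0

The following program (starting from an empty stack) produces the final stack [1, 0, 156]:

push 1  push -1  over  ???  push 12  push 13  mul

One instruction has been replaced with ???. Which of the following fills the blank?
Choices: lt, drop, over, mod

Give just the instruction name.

Answer: mod

Derivation:
Stack before ???: [1, -1, 1]
Stack after ???:  [1, 0]
Checking each choice:
  lt: produces [1, 1, 156]
  drop: produces [1, -1, 156]
  over: produces [1, -1, 1, -1, 156]
  mod: MATCH


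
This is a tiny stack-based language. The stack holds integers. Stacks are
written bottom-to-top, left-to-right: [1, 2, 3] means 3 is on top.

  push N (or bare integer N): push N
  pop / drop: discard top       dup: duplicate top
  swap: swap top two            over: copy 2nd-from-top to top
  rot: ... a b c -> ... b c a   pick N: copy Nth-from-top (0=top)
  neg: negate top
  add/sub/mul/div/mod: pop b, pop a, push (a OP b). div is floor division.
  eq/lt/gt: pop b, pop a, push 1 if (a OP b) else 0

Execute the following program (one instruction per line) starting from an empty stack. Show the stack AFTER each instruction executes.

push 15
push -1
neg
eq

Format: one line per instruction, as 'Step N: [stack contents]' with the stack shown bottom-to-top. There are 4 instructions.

Step 1: [15]
Step 2: [15, -1]
Step 3: [15, 1]
Step 4: [0]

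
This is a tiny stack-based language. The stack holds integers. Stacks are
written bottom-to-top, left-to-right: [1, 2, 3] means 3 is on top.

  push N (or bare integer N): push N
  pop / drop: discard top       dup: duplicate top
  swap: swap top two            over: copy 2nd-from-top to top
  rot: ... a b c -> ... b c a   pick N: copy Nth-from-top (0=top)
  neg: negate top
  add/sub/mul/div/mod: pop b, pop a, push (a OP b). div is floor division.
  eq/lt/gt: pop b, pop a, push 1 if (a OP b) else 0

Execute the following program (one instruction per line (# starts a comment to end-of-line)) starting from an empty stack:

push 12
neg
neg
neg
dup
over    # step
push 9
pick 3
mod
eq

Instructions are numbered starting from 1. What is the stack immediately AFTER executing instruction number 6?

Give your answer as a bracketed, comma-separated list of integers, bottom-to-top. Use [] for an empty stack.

Answer: [-12, -12, -12]

Derivation:
Step 1 ('push 12'): [12]
Step 2 ('neg'): [-12]
Step 3 ('neg'): [12]
Step 4 ('neg'): [-12]
Step 5 ('dup'): [-12, -12]
Step 6 ('over'): [-12, -12, -12]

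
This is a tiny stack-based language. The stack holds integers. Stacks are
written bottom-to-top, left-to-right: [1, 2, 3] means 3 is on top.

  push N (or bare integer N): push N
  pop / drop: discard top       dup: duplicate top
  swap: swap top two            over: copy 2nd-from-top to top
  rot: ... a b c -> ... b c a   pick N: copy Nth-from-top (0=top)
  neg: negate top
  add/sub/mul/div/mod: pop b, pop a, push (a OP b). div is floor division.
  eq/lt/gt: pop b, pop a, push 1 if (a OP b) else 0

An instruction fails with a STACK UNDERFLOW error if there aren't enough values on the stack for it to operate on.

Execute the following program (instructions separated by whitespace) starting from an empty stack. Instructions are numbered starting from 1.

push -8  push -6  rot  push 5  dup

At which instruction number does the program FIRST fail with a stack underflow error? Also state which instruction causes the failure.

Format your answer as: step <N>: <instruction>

Answer: step 3: rot

Derivation:
Step 1 ('push -8'): stack = [-8], depth = 1
Step 2 ('push -6'): stack = [-8, -6], depth = 2
Step 3 ('rot'): needs 3 value(s) but depth is 2 — STACK UNDERFLOW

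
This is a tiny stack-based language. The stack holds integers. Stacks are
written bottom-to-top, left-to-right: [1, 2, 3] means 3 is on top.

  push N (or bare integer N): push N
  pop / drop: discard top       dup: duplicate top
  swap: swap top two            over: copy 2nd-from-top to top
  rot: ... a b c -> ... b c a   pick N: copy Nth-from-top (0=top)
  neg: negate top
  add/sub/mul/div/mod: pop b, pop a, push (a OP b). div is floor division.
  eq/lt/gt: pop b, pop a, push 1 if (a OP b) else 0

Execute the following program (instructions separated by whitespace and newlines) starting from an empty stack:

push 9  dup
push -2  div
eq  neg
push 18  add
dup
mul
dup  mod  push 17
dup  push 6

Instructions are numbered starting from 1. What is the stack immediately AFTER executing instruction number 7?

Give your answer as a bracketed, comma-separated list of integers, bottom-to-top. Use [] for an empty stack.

Step 1 ('push 9'): [9]
Step 2 ('dup'): [9, 9]
Step 3 ('push -2'): [9, 9, -2]
Step 4 ('div'): [9, -5]
Step 5 ('eq'): [0]
Step 6 ('neg'): [0]
Step 7 ('push 18'): [0, 18]

Answer: [0, 18]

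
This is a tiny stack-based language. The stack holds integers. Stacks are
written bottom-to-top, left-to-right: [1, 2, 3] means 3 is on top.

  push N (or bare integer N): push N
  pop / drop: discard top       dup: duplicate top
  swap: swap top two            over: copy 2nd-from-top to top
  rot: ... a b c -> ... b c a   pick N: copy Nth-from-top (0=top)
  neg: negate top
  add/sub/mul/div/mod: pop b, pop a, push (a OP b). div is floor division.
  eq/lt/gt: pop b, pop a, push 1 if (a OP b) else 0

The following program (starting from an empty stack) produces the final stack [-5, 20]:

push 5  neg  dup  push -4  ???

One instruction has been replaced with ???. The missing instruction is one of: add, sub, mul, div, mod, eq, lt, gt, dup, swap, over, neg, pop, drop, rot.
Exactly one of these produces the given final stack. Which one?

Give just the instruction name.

Stack before ???: [-5, -5, -4]
Stack after ???:  [-5, 20]
The instruction that transforms [-5, -5, -4] -> [-5, 20] is: mul

Answer: mul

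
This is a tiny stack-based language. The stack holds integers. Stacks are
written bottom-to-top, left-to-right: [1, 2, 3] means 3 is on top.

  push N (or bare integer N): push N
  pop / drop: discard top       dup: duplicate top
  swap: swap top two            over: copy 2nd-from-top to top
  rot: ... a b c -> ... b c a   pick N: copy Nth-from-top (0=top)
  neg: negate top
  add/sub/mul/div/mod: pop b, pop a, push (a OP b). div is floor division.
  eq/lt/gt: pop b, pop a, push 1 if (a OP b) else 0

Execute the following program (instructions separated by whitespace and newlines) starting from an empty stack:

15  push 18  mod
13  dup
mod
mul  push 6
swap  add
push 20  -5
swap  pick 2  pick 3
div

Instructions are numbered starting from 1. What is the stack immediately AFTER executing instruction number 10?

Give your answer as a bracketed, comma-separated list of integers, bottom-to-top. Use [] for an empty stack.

Answer: [6]

Derivation:
Step 1 ('15'): [15]
Step 2 ('push 18'): [15, 18]
Step 3 ('mod'): [15]
Step 4 ('13'): [15, 13]
Step 5 ('dup'): [15, 13, 13]
Step 6 ('mod'): [15, 0]
Step 7 ('mul'): [0]
Step 8 ('push 6'): [0, 6]
Step 9 ('swap'): [6, 0]
Step 10 ('add'): [6]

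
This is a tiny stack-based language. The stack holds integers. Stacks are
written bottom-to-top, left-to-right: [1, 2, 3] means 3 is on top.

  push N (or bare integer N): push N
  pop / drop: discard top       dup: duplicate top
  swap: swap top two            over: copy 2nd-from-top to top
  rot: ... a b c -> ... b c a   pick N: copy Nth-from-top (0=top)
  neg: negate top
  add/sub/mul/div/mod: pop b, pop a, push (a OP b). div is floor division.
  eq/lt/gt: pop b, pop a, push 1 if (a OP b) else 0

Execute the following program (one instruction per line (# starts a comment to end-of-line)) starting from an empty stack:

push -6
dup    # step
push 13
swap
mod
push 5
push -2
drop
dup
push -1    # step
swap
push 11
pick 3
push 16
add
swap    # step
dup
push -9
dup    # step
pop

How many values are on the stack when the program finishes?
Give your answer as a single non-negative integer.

After 'push -6': stack = [-6] (depth 1)
After 'dup': stack = [-6, -6] (depth 2)
After 'push 13': stack = [-6, -6, 13] (depth 3)
After 'swap': stack = [-6, 13, -6] (depth 3)
After 'mod': stack = [-6, -5] (depth 2)
After 'push 5': stack = [-6, -5, 5] (depth 3)
After 'push -2': stack = [-6, -5, 5, -2] (depth 4)
After 'drop': stack = [-6, -5, 5] (depth 3)
After 'dup': stack = [-6, -5, 5, 5] (depth 4)
After 'push -1': stack = [-6, -5, 5, 5, -1] (depth 5)
After 'swap': stack = [-6, -5, 5, -1, 5] (depth 5)
After 'push 11': stack = [-6, -5, 5, -1, 5, 11] (depth 6)
After 'pick 3': stack = [-6, -5, 5, -1, 5, 11, 5] (depth 7)
After 'push 16': stack = [-6, -5, 5, -1, 5, 11, 5, 16] (depth 8)
After 'add': stack = [-6, -5, 5, -1, 5, 11, 21] (depth 7)
After 'swap': stack = [-6, -5, 5, -1, 5, 21, 11] (depth 7)
After 'dup': stack = [-6, -5, 5, -1, 5, 21, 11, 11] (depth 8)
After 'push -9': stack = [-6, -5, 5, -1, 5, 21, 11, 11, -9] (depth 9)
After 'dup': stack = [-6, -5, 5, -1, 5, 21, 11, 11, -9, -9] (depth 10)
After 'pop': stack = [-6, -5, 5, -1, 5, 21, 11, 11, -9] (depth 9)

Answer: 9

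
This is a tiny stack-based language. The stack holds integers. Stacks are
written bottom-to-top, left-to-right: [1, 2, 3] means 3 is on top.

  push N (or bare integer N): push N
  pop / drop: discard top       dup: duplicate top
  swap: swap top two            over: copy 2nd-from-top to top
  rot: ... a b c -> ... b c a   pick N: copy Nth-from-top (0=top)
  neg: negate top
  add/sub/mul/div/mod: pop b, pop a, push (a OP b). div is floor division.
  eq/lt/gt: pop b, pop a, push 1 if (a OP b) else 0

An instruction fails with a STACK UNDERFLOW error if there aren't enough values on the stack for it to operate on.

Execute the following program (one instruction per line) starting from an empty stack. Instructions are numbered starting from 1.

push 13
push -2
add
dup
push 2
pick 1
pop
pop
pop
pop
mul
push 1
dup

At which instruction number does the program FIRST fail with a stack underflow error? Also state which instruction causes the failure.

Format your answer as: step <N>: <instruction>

Answer: step 11: mul

Derivation:
Step 1 ('push 13'): stack = [13], depth = 1
Step 2 ('push -2'): stack = [13, -2], depth = 2
Step 3 ('add'): stack = [11], depth = 1
Step 4 ('dup'): stack = [11, 11], depth = 2
Step 5 ('push 2'): stack = [11, 11, 2], depth = 3
Step 6 ('pick 1'): stack = [11, 11, 2, 11], depth = 4
Step 7 ('pop'): stack = [11, 11, 2], depth = 3
Step 8 ('pop'): stack = [11, 11], depth = 2
Step 9 ('pop'): stack = [11], depth = 1
Step 10 ('pop'): stack = [], depth = 0
Step 11 ('mul'): needs 2 value(s) but depth is 0 — STACK UNDERFLOW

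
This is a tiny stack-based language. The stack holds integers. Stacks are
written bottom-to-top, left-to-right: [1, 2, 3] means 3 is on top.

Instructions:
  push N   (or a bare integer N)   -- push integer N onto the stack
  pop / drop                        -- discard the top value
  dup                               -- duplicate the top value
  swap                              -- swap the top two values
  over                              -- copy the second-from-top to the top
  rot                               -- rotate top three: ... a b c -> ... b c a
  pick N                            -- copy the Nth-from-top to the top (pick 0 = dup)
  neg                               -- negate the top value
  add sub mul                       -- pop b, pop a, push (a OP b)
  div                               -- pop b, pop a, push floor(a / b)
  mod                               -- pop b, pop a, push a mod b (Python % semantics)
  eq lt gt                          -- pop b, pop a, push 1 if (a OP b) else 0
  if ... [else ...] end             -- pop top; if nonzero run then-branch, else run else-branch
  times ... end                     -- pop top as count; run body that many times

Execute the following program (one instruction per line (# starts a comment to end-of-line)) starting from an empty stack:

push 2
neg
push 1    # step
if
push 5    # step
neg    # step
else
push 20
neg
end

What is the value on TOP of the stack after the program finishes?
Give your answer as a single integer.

After 'push 2': [2]
After 'neg': [-2]
After 'push 1': [-2, 1]
After 'if': [-2]
After 'push 5': [-2, 5]
After 'neg': [-2, -5]

Answer: -5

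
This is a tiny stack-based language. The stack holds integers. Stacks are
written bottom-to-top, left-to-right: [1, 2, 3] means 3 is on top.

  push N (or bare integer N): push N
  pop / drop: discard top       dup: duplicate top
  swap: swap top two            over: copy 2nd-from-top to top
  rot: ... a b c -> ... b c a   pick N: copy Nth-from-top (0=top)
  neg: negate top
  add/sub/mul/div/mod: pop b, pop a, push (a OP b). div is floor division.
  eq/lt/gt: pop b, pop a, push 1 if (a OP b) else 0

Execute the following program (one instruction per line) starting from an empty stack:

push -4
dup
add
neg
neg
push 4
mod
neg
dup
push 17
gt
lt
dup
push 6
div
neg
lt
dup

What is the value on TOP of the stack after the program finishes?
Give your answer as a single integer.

After 'push -4': [-4]
After 'dup': [-4, -4]
After 'add': [-8]
After 'neg': [8]
After 'neg': [-8]
After 'push 4': [-8, 4]
After 'mod': [0]
After 'neg': [0]
After 'dup': [0, 0]
After 'push 17': [0, 0, 17]
After 'gt': [0, 0]
After 'lt': [0]
After 'dup': [0, 0]
After 'push 6': [0, 0, 6]
After 'div': [0, 0]
After 'neg': [0, 0]
After 'lt': [0]
After 'dup': [0, 0]

Answer: 0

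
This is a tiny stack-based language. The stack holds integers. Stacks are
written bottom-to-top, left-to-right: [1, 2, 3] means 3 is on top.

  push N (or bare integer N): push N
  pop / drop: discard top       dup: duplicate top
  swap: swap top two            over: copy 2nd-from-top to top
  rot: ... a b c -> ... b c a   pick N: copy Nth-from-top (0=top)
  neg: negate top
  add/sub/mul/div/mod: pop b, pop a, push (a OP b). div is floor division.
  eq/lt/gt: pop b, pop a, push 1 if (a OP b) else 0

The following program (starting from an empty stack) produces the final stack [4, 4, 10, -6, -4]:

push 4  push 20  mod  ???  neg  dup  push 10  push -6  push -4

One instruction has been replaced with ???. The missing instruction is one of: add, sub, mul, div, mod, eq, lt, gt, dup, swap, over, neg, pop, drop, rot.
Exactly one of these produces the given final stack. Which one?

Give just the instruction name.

Stack before ???: [4]
Stack after ???:  [-4]
The instruction that transforms [4] -> [-4] is: neg

Answer: neg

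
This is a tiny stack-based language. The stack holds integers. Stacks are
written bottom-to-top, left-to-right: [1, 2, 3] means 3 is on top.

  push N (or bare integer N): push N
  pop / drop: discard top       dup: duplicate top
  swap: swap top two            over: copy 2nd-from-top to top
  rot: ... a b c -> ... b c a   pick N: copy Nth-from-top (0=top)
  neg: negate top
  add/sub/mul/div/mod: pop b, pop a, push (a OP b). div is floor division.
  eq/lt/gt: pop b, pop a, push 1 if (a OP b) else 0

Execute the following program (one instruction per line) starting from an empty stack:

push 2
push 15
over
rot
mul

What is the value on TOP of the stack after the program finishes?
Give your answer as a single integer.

Answer: 4

Derivation:
After 'push 2': [2]
After 'push 15': [2, 15]
After 'over': [2, 15, 2]
After 'rot': [15, 2, 2]
After 'mul': [15, 4]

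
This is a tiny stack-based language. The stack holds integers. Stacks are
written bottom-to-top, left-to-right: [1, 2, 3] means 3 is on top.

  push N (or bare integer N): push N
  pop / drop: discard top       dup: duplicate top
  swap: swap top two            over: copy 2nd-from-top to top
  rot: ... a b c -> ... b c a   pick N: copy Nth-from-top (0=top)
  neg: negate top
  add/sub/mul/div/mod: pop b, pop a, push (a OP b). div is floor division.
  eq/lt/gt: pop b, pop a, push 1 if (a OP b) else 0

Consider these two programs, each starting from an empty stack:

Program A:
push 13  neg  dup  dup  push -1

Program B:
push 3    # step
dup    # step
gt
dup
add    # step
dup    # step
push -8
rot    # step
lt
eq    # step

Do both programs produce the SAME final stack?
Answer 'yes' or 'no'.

Program A trace:
  After 'push 13': [13]
  After 'neg': [-13]
  After 'dup': [-13, -13]
  After 'dup': [-13, -13, -13]
  After 'push -1': [-13, -13, -13, -1]
Program A final stack: [-13, -13, -13, -1]

Program B trace:
  After 'push 3': [3]
  After 'dup': [3, 3]
  After 'gt': [0]
  After 'dup': [0, 0]
  After 'add': [0]
  After 'dup': [0, 0]
  After 'push -8': [0, 0, -8]
  After 'rot': [0, -8, 0]
  After 'lt': [0, 1]
  After 'eq': [0]
Program B final stack: [0]
Same: no

Answer: no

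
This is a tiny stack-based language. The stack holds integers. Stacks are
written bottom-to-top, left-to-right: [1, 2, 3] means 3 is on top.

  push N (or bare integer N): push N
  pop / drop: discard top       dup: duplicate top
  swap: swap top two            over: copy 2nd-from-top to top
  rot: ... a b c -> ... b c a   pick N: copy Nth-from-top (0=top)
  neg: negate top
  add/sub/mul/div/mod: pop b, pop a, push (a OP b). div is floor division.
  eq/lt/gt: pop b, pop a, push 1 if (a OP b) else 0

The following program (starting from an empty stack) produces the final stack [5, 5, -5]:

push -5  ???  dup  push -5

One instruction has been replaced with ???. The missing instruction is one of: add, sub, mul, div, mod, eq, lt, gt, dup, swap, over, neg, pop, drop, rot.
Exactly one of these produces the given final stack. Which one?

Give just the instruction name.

Stack before ???: [-5]
Stack after ???:  [5]
The instruction that transforms [-5] -> [5] is: neg

Answer: neg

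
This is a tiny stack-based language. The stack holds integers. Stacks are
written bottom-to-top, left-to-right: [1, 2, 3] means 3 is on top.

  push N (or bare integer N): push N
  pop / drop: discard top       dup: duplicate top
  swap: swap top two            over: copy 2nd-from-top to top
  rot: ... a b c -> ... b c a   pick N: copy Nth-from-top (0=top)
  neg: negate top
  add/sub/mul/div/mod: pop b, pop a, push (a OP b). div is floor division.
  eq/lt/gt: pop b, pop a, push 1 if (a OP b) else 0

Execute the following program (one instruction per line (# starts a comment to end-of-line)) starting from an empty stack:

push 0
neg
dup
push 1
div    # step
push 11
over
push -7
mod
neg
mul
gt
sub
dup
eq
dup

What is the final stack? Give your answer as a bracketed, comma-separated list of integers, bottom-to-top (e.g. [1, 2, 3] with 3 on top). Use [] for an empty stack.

After 'push 0': [0]
After 'neg': [0]
After 'dup': [0, 0]
After 'push 1': [0, 0, 1]
After 'div': [0, 0]
After 'push 11': [0, 0, 11]
After 'over': [0, 0, 11, 0]
After 'push -7': [0, 0, 11, 0, -7]
After 'mod': [0, 0, 11, 0]
After 'neg': [0, 0, 11, 0]
After 'mul': [0, 0, 0]
After 'gt': [0, 0]
After 'sub': [0]
After 'dup': [0, 0]
After 'eq': [1]
After 'dup': [1, 1]

Answer: [1, 1]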